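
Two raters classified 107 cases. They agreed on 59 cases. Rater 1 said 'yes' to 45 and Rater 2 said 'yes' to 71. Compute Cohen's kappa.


P_o = 59/107 = 0.551402
P_e = (45*71 + 62*36) / 11449 = 0.474015
kappa = (P_o - P_e) / (1 - P_e)
kappa = (0.551402 - 0.474015) / (1 - 0.474015)
kappa = 0.1471

0.1471


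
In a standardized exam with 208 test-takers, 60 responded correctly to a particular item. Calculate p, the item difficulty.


Item difficulty p = number correct / total examinees
p = 60 / 208
p = 0.2885

0.2885


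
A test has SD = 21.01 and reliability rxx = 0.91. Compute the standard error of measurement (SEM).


SEM = SD * sqrt(1 - rxx)
SEM = 21.01 * sqrt(1 - 0.91)
SEM = 21.01 * sqrt(0.09) = 21.01 * 0.3
SEM = 6.303

6.303


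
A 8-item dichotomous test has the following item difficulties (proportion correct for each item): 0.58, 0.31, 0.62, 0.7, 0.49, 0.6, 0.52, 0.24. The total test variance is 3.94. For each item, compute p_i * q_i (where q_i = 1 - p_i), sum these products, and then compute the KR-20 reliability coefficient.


For each item, compute p_i * q_i:
  Item 1: 0.58 * 0.42 = 0.2436
  Item 2: 0.31 * 0.69 = 0.2139
  Item 3: 0.62 * 0.38 = 0.2356
  Item 4: 0.7 * 0.3 = 0.21
  Item 5: 0.49 * 0.51 = 0.2499
  Item 6: 0.6 * 0.4 = 0.24
  Item 7: 0.52 * 0.48 = 0.2496
  Item 8: 0.24 * 0.76 = 0.1824
Sum(p_i * q_i) = 0.2436 + 0.2139 + 0.2356 + 0.21 + 0.2499 + 0.24 + 0.2496 + 0.1824 = 1.825
KR-20 = (k/(k-1)) * (1 - Sum(p_i*q_i) / Var_total)
= (8/7) * (1 - 1.825/3.94)
= 1.1429 * 0.5368
KR-20 = 0.6135

0.6135


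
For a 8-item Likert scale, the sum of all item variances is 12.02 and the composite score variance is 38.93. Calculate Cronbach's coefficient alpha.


alpha = (k/(k-1)) * (1 - sum(si^2)/s_total^2)
= (8/7) * (1 - 12.02/38.93)
alpha = 0.79

0.79


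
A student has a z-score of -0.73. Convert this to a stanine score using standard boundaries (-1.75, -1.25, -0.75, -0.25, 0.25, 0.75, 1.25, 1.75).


Stanine boundaries: [-1.75, -1.25, -0.75, -0.25, 0.25, 0.75, 1.25, 1.75]
z = -0.73
Check each boundary:
  z >= -1.75 -> could be stanine 2
  z >= -1.25 -> could be stanine 3
  z >= -0.75 -> could be stanine 4
  z < -0.25
  z < 0.25
  z < 0.75
  z < 1.25
  z < 1.75
Highest qualifying boundary gives stanine = 4

4


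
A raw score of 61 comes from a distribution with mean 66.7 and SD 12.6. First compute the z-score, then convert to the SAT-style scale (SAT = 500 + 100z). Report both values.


z = (X - mean) / SD = (61 - 66.7) / 12.6
z = -5.7 / 12.6
z = -0.4524
SAT-scale = SAT = 500 + 100z
Carry z at full precision (z = -5.7 / 12.6) into the conversion:
SAT-scale = 500 + 100 * (-5.7 / 12.6) = 500 + -570 / 12.6
SAT-scale = 500 + -45.2381
SAT-scale = 454.7619

454.7619


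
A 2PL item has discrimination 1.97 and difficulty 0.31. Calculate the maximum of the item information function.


For 2PL, max info at theta = b = 0.31
I_max = a^2 / 4 = 1.97^2 / 4
= 3.8809 / 4
I_max = 0.9702

0.9702


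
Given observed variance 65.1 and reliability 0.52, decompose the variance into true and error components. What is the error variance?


var_true = rxx * var_obs = 0.52 * 65.1 = 33.852
var_error = var_obs - var_true
var_error = 65.1 - 33.852
var_error = 31.248

31.248


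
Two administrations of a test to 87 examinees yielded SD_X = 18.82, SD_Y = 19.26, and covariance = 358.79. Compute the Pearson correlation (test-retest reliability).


r = cov(X,Y) / (SD_X * SD_Y)
r = 358.79 / (18.82 * 19.26)
r = 358.79 / 362.4732
r = 0.9898

0.9898


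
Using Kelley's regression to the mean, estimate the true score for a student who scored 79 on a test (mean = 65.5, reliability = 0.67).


T_est = rxx * X + (1 - rxx) * mean
T_est = 0.67 * 79 + 0.33 * 65.5
T_est = 52.93 + 21.615
T_est = 74.545

74.545


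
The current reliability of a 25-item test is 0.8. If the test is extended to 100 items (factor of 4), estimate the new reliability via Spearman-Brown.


r_new = (n * rxx) / (1 + (n-1) * rxx)
r_new = (4 * 0.8) / (1 + 3 * 0.8)
r_new = 3.2 / 3.4
r_new = 0.9412

0.9412


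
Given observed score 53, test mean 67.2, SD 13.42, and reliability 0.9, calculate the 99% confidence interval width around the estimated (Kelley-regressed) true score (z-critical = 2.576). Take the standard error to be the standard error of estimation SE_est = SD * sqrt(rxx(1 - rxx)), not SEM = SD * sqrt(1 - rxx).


True score estimate = 0.9*53 + 0.1*67.2 = 54.42
SE_est = SD * sqrt(rxx * (1 - rxx)) = 13.42 * sqrt(0.9 * 0.1) = 13.42 * sqrt(0.09) = 4.026
CI = T_est +/- z * SE_est, so width = 2 * z * SE_est = 2 * 2.576 * 4.026
Width = 20.742

20.742


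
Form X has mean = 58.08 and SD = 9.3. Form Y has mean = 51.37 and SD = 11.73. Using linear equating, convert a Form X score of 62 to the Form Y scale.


slope = SD_Y / SD_X = 11.73 / 9.3 ~ 1.2613
intercept = mean_Y - slope * mean_X = 51.37 - (11.73 / 9.3) * 58.08 ~ -21.8857
Y = slope * X + intercept. To avoid rounding drift from the rounded slope/intercept, evaluate the equivalent form Y = mean_Y + SD_Y * (X - mean_X) / SD_X at full precision:
Y = 51.37 + 11.73 * (62 - 58.08) / 9.3
Y = 51.37 + 11.73 * 3.92 / 9.3
Y = 51.37 + 45.9816 / 9.3
Y = 51.37 + 4.9443
Y = 56.3143

56.3143


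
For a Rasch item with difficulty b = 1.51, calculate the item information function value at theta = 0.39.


P = 1/(1+exp(-(0.39-1.51))) = 0.246
I = P*(1-P) = 0.246 * 0.754
I = 0.1855

0.1855


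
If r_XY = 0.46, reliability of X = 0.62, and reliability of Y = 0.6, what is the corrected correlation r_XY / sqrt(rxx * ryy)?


r_corrected = rxy / sqrt(rxx * ryy)
= 0.46 / sqrt(0.62 * 0.6)
= 0.46 / sqrt(0.372)
= 0.46 / 0.609918
r_corrected = 0.7542

0.7542


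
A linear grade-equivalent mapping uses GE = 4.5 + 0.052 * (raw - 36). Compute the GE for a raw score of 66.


raw - median = 66 - 36 = 30
slope * diff = 0.052 * 30 = 1.56
GE = 4.5 + 1.56
GE = 6.06

6.06


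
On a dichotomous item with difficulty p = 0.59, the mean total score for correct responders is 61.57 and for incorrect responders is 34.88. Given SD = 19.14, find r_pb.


q = 1 - p = 0.41
rpb = ((M1 - M0) / SD) * sqrt(p * q)
rpb = ((61.57 - 34.88) / 19.14) * sqrt(0.59 * 0.41)
rpb = 0.6858

0.6858


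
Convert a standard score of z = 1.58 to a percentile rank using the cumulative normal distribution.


CDF(z) = 0.5 * (1 + erf(z/sqrt(2)))
erf(1.1172) = 0.8859
CDF = 0.9429
Percentile rank = 0.9429 * 100 = 94.29

94.29


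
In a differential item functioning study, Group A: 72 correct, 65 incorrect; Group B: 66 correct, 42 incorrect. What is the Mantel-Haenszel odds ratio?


Odds_A = 72/65 = 1.1077
Odds_B = 66/42 = 1.5714
OR = Odds_A / Odds_B = 1.1077 / 1.5714
Exactly, OR = (72 * 42) / (65 * 66) = 3024 / 4290
OR = 0.7049

0.7049


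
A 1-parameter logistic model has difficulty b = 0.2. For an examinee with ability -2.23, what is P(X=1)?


theta - b = -2.23 - 0.2 = -2.43
exp(-(theta - b)) = exp(2.43) = 11.3589
P = 1 / (1 + 11.3589)
P = 0.0809

0.0809


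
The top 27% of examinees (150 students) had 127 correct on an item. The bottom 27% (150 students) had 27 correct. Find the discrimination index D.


p_upper = 127/150 = 0.8467
p_lower = 27/150 = 0.18
D = 0.8467 - 0.18 = 0.6667

0.6667


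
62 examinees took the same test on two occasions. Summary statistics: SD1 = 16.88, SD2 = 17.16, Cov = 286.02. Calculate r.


r = cov(X,Y) / (SD_X * SD_Y)
r = 286.02 / (16.88 * 17.16)
r = 286.02 / 289.6608
r = 0.9874

0.9874


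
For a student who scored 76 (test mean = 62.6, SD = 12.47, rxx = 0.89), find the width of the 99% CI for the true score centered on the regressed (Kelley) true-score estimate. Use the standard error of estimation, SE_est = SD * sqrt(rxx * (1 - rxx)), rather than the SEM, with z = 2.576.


True score estimate = 0.89*76 + 0.11*62.6 = 74.526
SE_est = SD * sqrt(rxx * (1 - rxx)) = 12.47 * sqrt(0.89 * 0.11) = 12.47 * sqrt(0.0979) = 3.901735
CI = T_est +/- z * SE_est, so width = 2 * z * SE_est = 2 * 2.576 * 3.901735
Width = 20.1017

20.1017


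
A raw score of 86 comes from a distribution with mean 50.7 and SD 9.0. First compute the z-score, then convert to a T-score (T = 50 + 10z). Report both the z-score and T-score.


z = (X - mean) / SD = (86 - 50.7) / 9.0
z = 35.3 / 9.0
z = 3.9222
T-score = T = 50 + 10z
Carry z at full precision (z = 35.3 / 9.0) into the conversion:
T-score = 50 + 10 * (35.3 / 9.0) = 50 + 353 / 9.0
T-score = 50 + 39.2222
T-score = 89.2222

89.2222


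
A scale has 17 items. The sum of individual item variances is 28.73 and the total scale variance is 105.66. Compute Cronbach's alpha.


alpha = (k/(k-1)) * (1 - sum(si^2)/s_total^2)
= (17/16) * (1 - 28.73/105.66)
alpha = 0.7736

0.7736


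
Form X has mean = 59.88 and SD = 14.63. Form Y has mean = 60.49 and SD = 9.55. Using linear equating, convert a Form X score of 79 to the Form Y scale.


slope = SD_Y / SD_X = 9.55 / 14.63 ~ 0.6528
intercept = mean_Y - slope * mean_X = 60.49 - (9.55 / 14.63) * 59.88 ~ 21.4022
Y = slope * X + intercept. To avoid rounding drift from the rounded slope/intercept, evaluate the equivalent form Y = mean_Y + SD_Y * (X - mean_X) / SD_X at full precision:
Y = 60.49 + 9.55 * (79 - 59.88) / 14.63
Y = 60.49 + 9.55 * 19.12 / 14.63
Y = 60.49 + 182.596 / 14.63
Y = 60.49 + 12.4809
Y = 72.9709

72.9709


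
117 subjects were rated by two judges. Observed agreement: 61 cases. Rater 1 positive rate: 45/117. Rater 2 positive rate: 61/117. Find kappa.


P_o = 61/117 = 0.521368
P_e = (45*61 + 72*56) / 13689 = 0.495069
kappa = (P_o - P_e) / (1 - P_e)
kappa = (0.521368 - 0.495069) / (1 - 0.495069)
kappa = 0.0521

0.0521


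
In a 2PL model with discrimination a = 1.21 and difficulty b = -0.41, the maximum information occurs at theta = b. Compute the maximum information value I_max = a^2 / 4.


For 2PL, max info at theta = b = -0.41
I_max = a^2 / 4 = 1.21^2 / 4
= 1.4641 / 4
I_max = 0.366

0.366


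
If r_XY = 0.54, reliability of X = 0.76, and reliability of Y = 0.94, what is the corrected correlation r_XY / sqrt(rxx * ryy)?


r_corrected = rxy / sqrt(rxx * ryy)
= 0.54 / sqrt(0.76 * 0.94)
= 0.54 / sqrt(0.7144)
= 0.54 / 0.845222
r_corrected = 0.6389

0.6389


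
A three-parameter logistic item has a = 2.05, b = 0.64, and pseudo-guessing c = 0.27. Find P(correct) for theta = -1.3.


logit = 2.05*(-1.3 - 0.64) = -3.977
P* = 1/(1 + exp(--3.977)) = 0.0184
P = 0.27 + (1 - 0.27) * 0.0184
P = 0.2834

0.2834


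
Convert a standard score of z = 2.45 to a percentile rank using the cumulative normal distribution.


CDF(z) = 0.5 * (1 + erf(z/sqrt(2)))
erf(1.7324) = 0.9857
CDF = 0.9929
Percentile rank = 0.9929 * 100 = 99.29

99.29


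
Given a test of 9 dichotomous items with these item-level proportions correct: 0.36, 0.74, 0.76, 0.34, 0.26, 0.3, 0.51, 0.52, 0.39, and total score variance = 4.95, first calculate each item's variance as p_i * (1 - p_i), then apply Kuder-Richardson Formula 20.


For each item, compute p_i * q_i:
  Item 1: 0.36 * 0.64 = 0.2304
  Item 2: 0.74 * 0.26 = 0.1924
  Item 3: 0.76 * 0.24 = 0.1824
  Item 4: 0.34 * 0.66 = 0.2244
  Item 5: 0.26 * 0.74 = 0.1924
  Item 6: 0.3 * 0.7 = 0.21
  Item 7: 0.51 * 0.49 = 0.2499
  Item 8: 0.52 * 0.48 = 0.2496
  Item 9: 0.39 * 0.61 = 0.2379
Sum(p_i * q_i) = 0.2304 + 0.1924 + 0.1824 + 0.2244 + 0.1924 + 0.21 + 0.2499 + 0.2496 + 0.2379 = 1.9694
KR-20 = (k/(k-1)) * (1 - Sum(p_i*q_i) / Var_total)
= (9/8) * (1 - 1.9694/4.95)
= 1.125 * 0.6021
KR-20 = 0.6774

0.6774


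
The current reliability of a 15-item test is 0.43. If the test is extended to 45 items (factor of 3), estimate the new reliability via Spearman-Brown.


r_new = (n * rxx) / (1 + (n-1) * rxx)
r_new = (3 * 0.43) / (1 + 2 * 0.43)
r_new = 1.29 / 1.86
r_new = 0.6935

0.6935


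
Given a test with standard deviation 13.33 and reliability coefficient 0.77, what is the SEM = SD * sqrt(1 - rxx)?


SEM = SD * sqrt(1 - rxx)
SEM = 13.33 * sqrt(1 - 0.77)
SEM = 13.33 * sqrt(0.23) = 13.33 * 0.479583
SEM = 6.3928

6.3928


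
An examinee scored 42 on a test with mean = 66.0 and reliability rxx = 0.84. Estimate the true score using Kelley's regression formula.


T_est = rxx * X + (1 - rxx) * mean
T_est = 0.84 * 42 + 0.16 * 66.0
T_est = 35.28 + 10.56
T_est = 45.84

45.84


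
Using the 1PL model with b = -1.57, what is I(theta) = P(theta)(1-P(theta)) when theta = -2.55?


P = 1/(1+exp(-(-2.55--1.57))) = 0.2729
I = P*(1-P) = 0.2729 * 0.7271
I = 0.1984

0.1984


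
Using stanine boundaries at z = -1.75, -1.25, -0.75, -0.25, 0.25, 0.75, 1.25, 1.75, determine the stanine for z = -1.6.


Stanine boundaries: [-1.75, -1.25, -0.75, -0.25, 0.25, 0.75, 1.25, 1.75]
z = -1.6
Check each boundary:
  z >= -1.75 -> could be stanine 2
  z < -1.25
  z < -0.75
  z < -0.25
  z < 0.25
  z < 0.75
  z < 1.25
  z < 1.75
Highest qualifying boundary gives stanine = 2

2


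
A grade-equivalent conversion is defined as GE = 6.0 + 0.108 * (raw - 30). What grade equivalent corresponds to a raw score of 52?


raw - median = 52 - 30 = 22
slope * diff = 0.108 * 22 = 2.376
GE = 6.0 + 2.376
GE = 8.376

8.376


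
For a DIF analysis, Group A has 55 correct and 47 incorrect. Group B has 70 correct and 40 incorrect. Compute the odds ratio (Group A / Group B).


Odds_A = 55/47 = 1.1702
Odds_B = 70/40 = 1.75
OR = Odds_A / Odds_B = 1.1702 / 1.75
Exactly, OR = (55 * 40) / (47 * 70) = 2200 / 3290
OR = 0.6687

0.6687


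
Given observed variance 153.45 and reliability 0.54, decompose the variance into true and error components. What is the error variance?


var_true = rxx * var_obs = 0.54 * 153.45 = 82.863
var_error = var_obs - var_true
var_error = 153.45 - 82.863
var_error = 70.587

70.587


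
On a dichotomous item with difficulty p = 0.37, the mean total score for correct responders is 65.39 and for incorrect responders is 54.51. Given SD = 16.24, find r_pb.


q = 1 - p = 0.63
rpb = ((M1 - M0) / SD) * sqrt(p * q)
rpb = ((65.39 - 54.51) / 16.24) * sqrt(0.37 * 0.63)
rpb = 0.3235

0.3235


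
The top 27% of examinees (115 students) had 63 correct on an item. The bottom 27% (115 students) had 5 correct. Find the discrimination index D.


p_upper = 63/115 = 0.5478
p_lower = 5/115 = 0.0435
D = 0.5478 - 0.0435 = 0.5043

0.5043


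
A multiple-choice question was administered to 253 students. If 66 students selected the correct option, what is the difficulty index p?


Item difficulty p = number correct / total examinees
p = 66 / 253
p = 0.2609

0.2609


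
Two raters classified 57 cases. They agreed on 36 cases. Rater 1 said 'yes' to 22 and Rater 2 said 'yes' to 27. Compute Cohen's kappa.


P_o = 36/57 = 0.631579
P_e = (22*27 + 35*30) / 3249 = 0.506002
kappa = (P_o - P_e) / (1 - P_e)
kappa = (0.631579 - 0.506002) / (1 - 0.506002)
kappa = 0.2542

0.2542


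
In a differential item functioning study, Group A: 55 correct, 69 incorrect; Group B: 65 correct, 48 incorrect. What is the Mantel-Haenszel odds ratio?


Odds_A = 55/69 = 0.7971
Odds_B = 65/48 = 1.3542
OR = Odds_A / Odds_B = 0.7971 / 1.3542
Exactly, OR = (55 * 48) / (69 * 65) = 2640 / 4485
OR = 0.5886

0.5886


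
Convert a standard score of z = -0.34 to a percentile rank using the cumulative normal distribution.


CDF(z) = 0.5 * (1 + erf(z/sqrt(2)))
erf(-0.2404) = -0.2661
CDF = 0.3669
Percentile rank = 0.3669 * 100 = 36.69

36.69


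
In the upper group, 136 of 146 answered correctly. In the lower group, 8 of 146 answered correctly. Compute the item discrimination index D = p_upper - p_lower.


p_upper = 136/146 = 0.9315
p_lower = 8/146 = 0.0548
D = 0.9315 - 0.0548 = 0.8767

0.8767


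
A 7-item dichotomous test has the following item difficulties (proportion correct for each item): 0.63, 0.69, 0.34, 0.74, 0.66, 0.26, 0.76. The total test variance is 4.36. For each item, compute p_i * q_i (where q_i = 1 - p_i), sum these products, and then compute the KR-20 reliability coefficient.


For each item, compute p_i * q_i:
  Item 1: 0.63 * 0.37 = 0.2331
  Item 2: 0.69 * 0.31 = 0.2139
  Item 3: 0.34 * 0.66 = 0.2244
  Item 4: 0.74 * 0.26 = 0.1924
  Item 5: 0.66 * 0.34 = 0.2244
  Item 6: 0.26 * 0.74 = 0.1924
  Item 7: 0.76 * 0.24 = 0.1824
Sum(p_i * q_i) = 0.2331 + 0.2139 + 0.2244 + 0.1924 + 0.2244 + 0.1924 + 0.1824 = 1.463
KR-20 = (k/(k-1)) * (1 - Sum(p_i*q_i) / Var_total)
= (7/6) * (1 - 1.463/4.36)
= 1.1667 * 0.6644
KR-20 = 0.7752

0.7752


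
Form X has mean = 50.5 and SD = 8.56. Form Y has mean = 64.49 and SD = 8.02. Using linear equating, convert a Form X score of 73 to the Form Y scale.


slope = SD_Y / SD_X = 8.02 / 8.56 ~ 0.9369
intercept = mean_Y - slope * mean_X = 64.49 - (8.02 / 8.56) * 50.5 ~ 17.1757
Y = slope * X + intercept. To avoid rounding drift from the rounded slope/intercept, evaluate the equivalent form Y = mean_Y + SD_Y * (X - mean_X) / SD_X at full precision:
Y = 64.49 + 8.02 * (73 - 50.5) / 8.56
Y = 64.49 + 8.02 * 22.5 / 8.56
Y = 64.49 + 180.45 / 8.56
Y = 64.49 + 21.0806
Y = 85.5706

85.5706


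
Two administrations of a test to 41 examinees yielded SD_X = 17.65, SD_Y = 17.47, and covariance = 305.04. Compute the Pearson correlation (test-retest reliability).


r = cov(X,Y) / (SD_X * SD_Y)
r = 305.04 / (17.65 * 17.47)
r = 305.04 / 308.3455
r = 0.9893

0.9893


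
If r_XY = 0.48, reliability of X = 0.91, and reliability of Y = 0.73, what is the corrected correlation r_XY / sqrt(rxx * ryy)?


r_corrected = rxy / sqrt(rxx * ryy)
= 0.48 / sqrt(0.91 * 0.73)
= 0.48 / sqrt(0.6643)
= 0.48 / 0.815046
r_corrected = 0.5889

0.5889


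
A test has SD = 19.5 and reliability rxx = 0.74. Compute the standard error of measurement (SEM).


SEM = SD * sqrt(1 - rxx)
SEM = 19.5 * sqrt(1 - 0.74)
SEM = 19.5 * sqrt(0.26) = 19.5 * 0.509902
SEM = 9.9431

9.9431


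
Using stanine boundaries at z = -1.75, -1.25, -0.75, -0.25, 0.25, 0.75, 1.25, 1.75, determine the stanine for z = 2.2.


Stanine boundaries: [-1.75, -1.25, -0.75, -0.25, 0.25, 0.75, 1.25, 1.75]
z = 2.2
Check each boundary:
  z >= -1.75 -> could be stanine 2
  z >= -1.25 -> could be stanine 3
  z >= -0.75 -> could be stanine 4
  z >= -0.25 -> could be stanine 5
  z >= 0.25 -> could be stanine 6
  z >= 0.75 -> could be stanine 7
  z >= 1.25 -> could be stanine 8
  z >= 1.75 -> could be stanine 9
Highest qualifying boundary gives stanine = 9

9


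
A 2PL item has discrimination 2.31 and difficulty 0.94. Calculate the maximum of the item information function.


For 2PL, max info at theta = b = 0.94
I_max = a^2 / 4 = 2.31^2 / 4
= 5.3361 / 4
I_max = 1.334

1.334


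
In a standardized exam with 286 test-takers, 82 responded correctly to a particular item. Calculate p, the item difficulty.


Item difficulty p = number correct / total examinees
p = 82 / 286
p = 0.2867

0.2867


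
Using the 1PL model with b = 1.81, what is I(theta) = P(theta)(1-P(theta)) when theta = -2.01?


P = 1/(1+exp(-(-2.01-1.81))) = 0.0215
I = P*(1-P) = 0.0215 * 0.9785
I = 0.021

0.021


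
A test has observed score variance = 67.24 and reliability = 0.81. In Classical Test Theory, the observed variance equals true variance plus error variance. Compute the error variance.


var_true = rxx * var_obs = 0.81 * 67.24 = 54.4644
var_error = var_obs - var_true
var_error = 67.24 - 54.4644
var_error = 12.7756

12.7756


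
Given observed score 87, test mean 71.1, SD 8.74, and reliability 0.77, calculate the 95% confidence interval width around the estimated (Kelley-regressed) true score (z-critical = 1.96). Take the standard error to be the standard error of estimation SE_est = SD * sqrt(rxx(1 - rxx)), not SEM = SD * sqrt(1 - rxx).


True score estimate = 0.77*87 + 0.23*71.1 = 83.343
SE_est = SD * sqrt(rxx * (1 - rxx)) = 8.74 * sqrt(0.77 * 0.23) = 8.74 * sqrt(0.1771) = 3.678076
CI = T_est +/- z * SE_est, so width = 2 * z * SE_est = 2 * 1.96 * 3.678076
Width = 14.4181

14.4181


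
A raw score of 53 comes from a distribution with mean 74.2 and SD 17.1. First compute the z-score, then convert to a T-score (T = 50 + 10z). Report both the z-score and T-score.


z = (X - mean) / SD = (53 - 74.2) / 17.1
z = -21.2 / 17.1
z = -1.2398
T-score = T = 50 + 10z
Carry z at full precision (z = -21.2 / 17.1) into the conversion:
T-score = 50 + 10 * (-21.2 / 17.1) = 50 + -212 / 17.1
T-score = 50 + -12.3977
T-score = 37.6023

37.6023


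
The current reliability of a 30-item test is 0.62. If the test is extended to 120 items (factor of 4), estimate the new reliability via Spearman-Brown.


r_new = (n * rxx) / (1 + (n-1) * rxx)
r_new = (4 * 0.62) / (1 + 3 * 0.62)
r_new = 2.48 / 2.86
r_new = 0.8671

0.8671


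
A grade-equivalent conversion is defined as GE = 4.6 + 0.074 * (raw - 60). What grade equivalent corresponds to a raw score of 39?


raw - median = 39 - 60 = -21
slope * diff = 0.074 * -21 = -1.554
GE = 4.6 + -1.554
GE = 3.046

3.046


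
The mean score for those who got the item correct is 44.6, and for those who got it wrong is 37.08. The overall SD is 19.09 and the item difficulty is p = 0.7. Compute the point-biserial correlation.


q = 1 - p = 0.3
rpb = ((M1 - M0) / SD) * sqrt(p * q)
rpb = ((44.6 - 37.08) / 19.09) * sqrt(0.7 * 0.3)
rpb = 0.1805

0.1805


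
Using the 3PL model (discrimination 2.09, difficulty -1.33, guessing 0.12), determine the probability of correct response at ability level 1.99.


logit = 2.09*(1.99 - -1.33) = 6.9388
P* = 1/(1 + exp(-6.9388)) = 0.999
P = 0.12 + (1 - 0.12) * 0.999
P = 0.9991

0.9991


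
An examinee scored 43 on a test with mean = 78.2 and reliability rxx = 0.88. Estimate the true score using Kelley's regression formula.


T_est = rxx * X + (1 - rxx) * mean
T_est = 0.88 * 43 + 0.12 * 78.2
T_est = 37.84 + 9.384
T_est = 47.224

47.224


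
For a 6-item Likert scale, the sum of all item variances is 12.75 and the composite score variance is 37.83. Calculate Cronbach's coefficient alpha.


alpha = (k/(k-1)) * (1 - sum(si^2)/s_total^2)
= (6/5) * (1 - 12.75/37.83)
alpha = 0.7956

0.7956


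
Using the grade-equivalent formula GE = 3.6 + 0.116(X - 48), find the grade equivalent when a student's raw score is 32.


raw - median = 32 - 48 = -16
slope * diff = 0.116 * -16 = -1.856
GE = 3.6 + -1.856
GE = 1.744

1.744


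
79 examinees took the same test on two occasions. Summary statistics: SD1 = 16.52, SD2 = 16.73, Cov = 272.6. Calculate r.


r = cov(X,Y) / (SD_X * SD_Y)
r = 272.6 / (16.52 * 16.73)
r = 272.6 / 276.3796
r = 0.9863

0.9863


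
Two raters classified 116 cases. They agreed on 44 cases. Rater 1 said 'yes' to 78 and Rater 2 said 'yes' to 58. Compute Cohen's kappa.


P_o = 44/116 = 0.37931
P_e = (78*58 + 38*58) / 13456 = 0.5
kappa = (P_o - P_e) / (1 - P_e)
kappa = (0.37931 - 0.5) / (1 - 0.5)
kappa = -0.2414

-0.2414


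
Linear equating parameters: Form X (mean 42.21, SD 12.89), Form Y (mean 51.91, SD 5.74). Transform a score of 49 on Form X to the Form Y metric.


slope = SD_Y / SD_X = 5.74 / 12.89 ~ 0.4453
intercept = mean_Y - slope * mean_X = 51.91 - (5.74 / 12.89) * 42.21 ~ 33.1136
Y = slope * X + intercept. To avoid rounding drift from the rounded slope/intercept, evaluate the equivalent form Y = mean_Y + SD_Y * (X - mean_X) / SD_X at full precision:
Y = 51.91 + 5.74 * (49 - 42.21) / 12.89
Y = 51.91 + 5.74 * 6.79 / 12.89
Y = 51.91 + 38.9746 / 12.89
Y = 51.91 + 3.0236
Y = 54.9336

54.9336


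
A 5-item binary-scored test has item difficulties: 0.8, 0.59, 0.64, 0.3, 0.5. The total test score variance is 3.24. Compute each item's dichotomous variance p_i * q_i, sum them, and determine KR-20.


For each item, compute p_i * q_i:
  Item 1: 0.8 * 0.2 = 0.16
  Item 2: 0.59 * 0.41 = 0.2419
  Item 3: 0.64 * 0.36 = 0.2304
  Item 4: 0.3 * 0.7 = 0.21
  Item 5: 0.5 * 0.5 = 0.25
Sum(p_i * q_i) = 0.16 + 0.2419 + 0.2304 + 0.21 + 0.25 = 1.0923
KR-20 = (k/(k-1)) * (1 - Sum(p_i*q_i) / Var_total)
= (5/4) * (1 - 1.0923/3.24)
= 1.25 * 0.6629
KR-20 = 0.8286

0.8286


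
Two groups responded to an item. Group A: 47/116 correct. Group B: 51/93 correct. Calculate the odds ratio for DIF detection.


Odds_A = 47/69 = 0.6812
Odds_B = 51/42 = 1.2143
OR = Odds_A / Odds_B = 0.6812 / 1.2143
Exactly, OR = (47 * 42) / (69 * 51) = 1974 / 3519
OR = 0.561

0.561


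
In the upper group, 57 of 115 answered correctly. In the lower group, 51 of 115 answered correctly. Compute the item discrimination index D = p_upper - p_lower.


p_upper = 57/115 = 0.4957
p_lower = 51/115 = 0.4435
D = 0.4957 - 0.4435 = 0.0522

0.0522


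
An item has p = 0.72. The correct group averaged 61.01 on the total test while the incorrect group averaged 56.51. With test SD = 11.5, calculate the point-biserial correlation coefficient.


q = 1 - p = 0.28
rpb = ((M1 - M0) / SD) * sqrt(p * q)
rpb = ((61.01 - 56.51) / 11.5) * sqrt(0.72 * 0.28)
rpb = 0.1757

0.1757


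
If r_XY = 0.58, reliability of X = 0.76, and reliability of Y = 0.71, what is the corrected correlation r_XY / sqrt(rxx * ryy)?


r_corrected = rxy / sqrt(rxx * ryy)
= 0.58 / sqrt(0.76 * 0.71)
= 0.58 / sqrt(0.5396)
= 0.58 / 0.734575
r_corrected = 0.7896

0.7896


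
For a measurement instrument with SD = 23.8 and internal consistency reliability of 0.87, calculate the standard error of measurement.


SEM = SD * sqrt(1 - rxx)
SEM = 23.8 * sqrt(1 - 0.87)
SEM = 23.8 * sqrt(0.13) = 23.8 * 0.360555
SEM = 8.5812

8.5812


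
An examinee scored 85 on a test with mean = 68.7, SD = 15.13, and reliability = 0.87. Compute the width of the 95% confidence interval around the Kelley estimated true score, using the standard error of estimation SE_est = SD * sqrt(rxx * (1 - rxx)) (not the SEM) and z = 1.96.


True score estimate = 0.87*85 + 0.13*68.7 = 82.881
SE_est = SD * sqrt(rxx * (1 - rxx)) = 15.13 * sqrt(0.87 * 0.13) = 15.13 * sqrt(0.1131) = 5.088271
CI = T_est +/- z * SE_est, so width = 2 * z * SE_est = 2 * 1.96 * 5.088271
Width = 19.946

19.946


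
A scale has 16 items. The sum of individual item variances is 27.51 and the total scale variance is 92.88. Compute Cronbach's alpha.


alpha = (k/(k-1)) * (1 - sum(si^2)/s_total^2)
= (16/15) * (1 - 27.51/92.88)
alpha = 0.7507

0.7507


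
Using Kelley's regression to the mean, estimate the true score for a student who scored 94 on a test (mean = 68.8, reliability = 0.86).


T_est = rxx * X + (1 - rxx) * mean
T_est = 0.86 * 94 + 0.14 * 68.8
T_est = 80.84 + 9.632
T_est = 90.472

90.472


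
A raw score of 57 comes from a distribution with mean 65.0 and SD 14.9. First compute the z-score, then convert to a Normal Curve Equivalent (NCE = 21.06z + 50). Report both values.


z = (X - mean) / SD = (57 - 65.0) / 14.9
z = -8.0 / 14.9
z = -0.5369
NCE = NCE = 21.06z + 50
Carry z at full precision (z = -8.0 / 14.9) into the conversion:
NCE = 21.06 * (-8.0 / 14.9) + 50 = -168.48 / 14.9 + 50
NCE = -11.3074 + 50
NCE = 38.6926

38.6926


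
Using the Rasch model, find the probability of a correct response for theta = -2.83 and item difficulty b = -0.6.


theta - b = -2.83 - -0.6 = -2.23
exp(-(theta - b)) = exp(2.23) = 9.2999
P = 1 / (1 + 9.2999)
P = 0.0971

0.0971


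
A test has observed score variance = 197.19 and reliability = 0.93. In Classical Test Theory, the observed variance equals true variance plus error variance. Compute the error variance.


var_true = rxx * var_obs = 0.93 * 197.19 = 183.3867
var_error = var_obs - var_true
var_error = 197.19 - 183.3867
var_error = 13.8033

13.8033


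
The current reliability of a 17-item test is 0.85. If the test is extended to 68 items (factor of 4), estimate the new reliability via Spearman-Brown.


r_new = (n * rxx) / (1 + (n-1) * rxx)
r_new = (4 * 0.85) / (1 + 3 * 0.85)
r_new = 3.4 / 3.55
r_new = 0.9577

0.9577


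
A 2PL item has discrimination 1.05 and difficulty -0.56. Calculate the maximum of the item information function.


For 2PL, max info at theta = b = -0.56
I_max = a^2 / 4 = 1.05^2 / 4
= 1.1025 / 4
I_max = 0.2756

0.2756


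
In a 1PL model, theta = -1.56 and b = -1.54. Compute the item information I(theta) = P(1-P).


P = 1/(1+exp(-(-1.56--1.54))) = 0.495
I = P*(1-P) = 0.495 * 0.505
I = 0.25

0.25


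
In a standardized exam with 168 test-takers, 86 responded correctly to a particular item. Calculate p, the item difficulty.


Item difficulty p = number correct / total examinees
p = 86 / 168
p = 0.5119

0.5119


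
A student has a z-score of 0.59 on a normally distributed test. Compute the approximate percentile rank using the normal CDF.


CDF(z) = 0.5 * (1 + erf(z/sqrt(2)))
erf(0.4172) = 0.4448
CDF = 0.7224
Percentile rank = 0.7224 * 100 = 72.24

72.24


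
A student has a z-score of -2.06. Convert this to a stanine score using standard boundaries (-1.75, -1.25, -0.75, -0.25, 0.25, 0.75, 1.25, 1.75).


Stanine boundaries: [-1.75, -1.25, -0.75, -0.25, 0.25, 0.75, 1.25, 1.75]
z = -2.06
Check each boundary:
  z < -1.75
  z < -1.25
  z < -0.75
  z < -0.25
  z < 0.25
  z < 0.75
  z < 1.25
  z < 1.75
Highest qualifying boundary gives stanine = 1

1


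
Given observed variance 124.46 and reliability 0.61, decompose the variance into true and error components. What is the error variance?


var_true = rxx * var_obs = 0.61 * 124.46 = 75.9206
var_error = var_obs - var_true
var_error = 124.46 - 75.9206
var_error = 48.5394

48.5394


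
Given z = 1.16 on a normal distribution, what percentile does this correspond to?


CDF(z) = 0.5 * (1 + erf(z/sqrt(2)))
erf(0.8202) = 0.754
CDF = 0.877
Percentile rank = 0.877 * 100 = 87.7

87.7


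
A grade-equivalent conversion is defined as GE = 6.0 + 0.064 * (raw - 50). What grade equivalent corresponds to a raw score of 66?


raw - median = 66 - 50 = 16
slope * diff = 0.064 * 16 = 1.024
GE = 6.0 + 1.024
GE = 7.024

7.024


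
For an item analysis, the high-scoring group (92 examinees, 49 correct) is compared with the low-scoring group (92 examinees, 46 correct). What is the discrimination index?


p_upper = 49/92 = 0.5326
p_lower = 46/92 = 0.5
D = 0.5326 - 0.5 = 0.0326

0.0326


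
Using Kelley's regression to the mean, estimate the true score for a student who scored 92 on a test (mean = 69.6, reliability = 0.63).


T_est = rxx * X + (1 - rxx) * mean
T_est = 0.63 * 92 + 0.37 * 69.6
T_est = 57.96 + 25.752
T_est = 83.712

83.712


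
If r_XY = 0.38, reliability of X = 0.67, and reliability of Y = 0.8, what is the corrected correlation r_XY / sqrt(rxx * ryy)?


r_corrected = rxy / sqrt(rxx * ryy)
= 0.38 / sqrt(0.67 * 0.8)
= 0.38 / sqrt(0.536)
= 0.38 / 0.73212
r_corrected = 0.519

0.519


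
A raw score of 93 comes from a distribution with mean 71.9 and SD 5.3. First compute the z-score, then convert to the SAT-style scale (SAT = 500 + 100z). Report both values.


z = (X - mean) / SD = (93 - 71.9) / 5.3
z = 21.1 / 5.3
z = 3.9811
SAT-scale = SAT = 500 + 100z
Carry z at full precision (z = 21.1 / 5.3) into the conversion:
SAT-scale = 500 + 100 * (21.1 / 5.3) = 500 + 2110 / 5.3
SAT-scale = 500 + 398.1132
SAT-scale = 898.1132

898.1132


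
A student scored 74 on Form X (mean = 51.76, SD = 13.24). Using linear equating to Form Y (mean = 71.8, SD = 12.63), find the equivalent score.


slope = SD_Y / SD_X = 12.63 / 13.24 ~ 0.9539
intercept = mean_Y - slope * mean_X = 71.8 - (12.63 / 13.24) * 51.76 ~ 22.4247
Y = slope * X + intercept. To avoid rounding drift from the rounded slope/intercept, evaluate the equivalent form Y = mean_Y + SD_Y * (X - mean_X) / SD_X at full precision:
Y = 71.8 + 12.63 * (74 - 51.76) / 13.24
Y = 71.8 + 12.63 * 22.24 / 13.24
Y = 71.8 + 280.8912 / 13.24
Y = 71.8 + 21.2153
Y = 93.0153

93.0153


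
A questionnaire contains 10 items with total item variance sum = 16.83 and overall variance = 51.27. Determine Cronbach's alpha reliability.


alpha = (k/(k-1)) * (1 - sum(si^2)/s_total^2)
= (10/9) * (1 - 16.83/51.27)
alpha = 0.7464

0.7464


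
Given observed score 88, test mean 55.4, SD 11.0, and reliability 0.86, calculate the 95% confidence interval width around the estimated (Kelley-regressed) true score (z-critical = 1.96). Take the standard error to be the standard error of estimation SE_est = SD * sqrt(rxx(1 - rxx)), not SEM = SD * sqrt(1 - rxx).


True score estimate = 0.86*88 + 0.14*55.4 = 83.436
SE_est = SD * sqrt(rxx * (1 - rxx)) = 11.0 * sqrt(0.86 * 0.14) = 11.0 * sqrt(0.1204) = 3.816857
CI = T_est +/- z * SE_est, so width = 2 * z * SE_est = 2 * 1.96 * 3.816857
Width = 14.9621

14.9621


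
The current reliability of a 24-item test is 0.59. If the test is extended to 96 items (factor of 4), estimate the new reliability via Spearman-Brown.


r_new = (n * rxx) / (1 + (n-1) * rxx)
r_new = (4 * 0.59) / (1 + 3 * 0.59)
r_new = 2.36 / 2.77
r_new = 0.852

0.852


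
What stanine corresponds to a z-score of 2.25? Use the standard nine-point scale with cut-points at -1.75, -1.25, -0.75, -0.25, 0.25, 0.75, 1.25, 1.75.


Stanine boundaries: [-1.75, -1.25, -0.75, -0.25, 0.25, 0.75, 1.25, 1.75]
z = 2.25
Check each boundary:
  z >= -1.75 -> could be stanine 2
  z >= -1.25 -> could be stanine 3
  z >= -0.75 -> could be stanine 4
  z >= -0.25 -> could be stanine 5
  z >= 0.25 -> could be stanine 6
  z >= 0.75 -> could be stanine 7
  z >= 1.25 -> could be stanine 8
  z >= 1.75 -> could be stanine 9
Highest qualifying boundary gives stanine = 9

9


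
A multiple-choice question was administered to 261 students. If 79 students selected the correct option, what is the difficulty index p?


Item difficulty p = number correct / total examinees
p = 79 / 261
p = 0.3027

0.3027


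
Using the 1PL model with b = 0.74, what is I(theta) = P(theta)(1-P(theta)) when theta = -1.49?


P = 1/(1+exp(-(-1.49-0.74))) = 0.0971
I = P*(1-P) = 0.0971 * 0.9029
I = 0.0877

0.0877


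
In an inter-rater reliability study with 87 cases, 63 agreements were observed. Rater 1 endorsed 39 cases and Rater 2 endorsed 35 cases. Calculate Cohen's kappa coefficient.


P_o = 63/87 = 0.724138
P_e = (39*35 + 48*52) / 7569 = 0.510107
kappa = (P_o - P_e) / (1 - P_e)
kappa = (0.724138 - 0.510107) / (1 - 0.510107)
kappa = 0.4369

0.4369


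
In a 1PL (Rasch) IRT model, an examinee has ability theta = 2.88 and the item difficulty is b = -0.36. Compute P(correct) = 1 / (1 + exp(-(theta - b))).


theta - b = 2.88 - -0.36 = 3.24
exp(-(theta - b)) = exp(-3.24) = 0.0392
P = 1 / (1 + 0.0392)
P = 0.9623

0.9623


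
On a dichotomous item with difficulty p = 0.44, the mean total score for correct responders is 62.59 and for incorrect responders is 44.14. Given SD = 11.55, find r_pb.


q = 1 - p = 0.56
rpb = ((M1 - M0) / SD) * sqrt(p * q)
rpb = ((62.59 - 44.14) / 11.55) * sqrt(0.44 * 0.56)
rpb = 0.7929

0.7929


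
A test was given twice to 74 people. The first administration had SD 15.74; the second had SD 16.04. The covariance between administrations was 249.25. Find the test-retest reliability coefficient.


r = cov(X,Y) / (SD_X * SD_Y)
r = 249.25 / (15.74 * 16.04)
r = 249.25 / 252.4696
r = 0.9872

0.9872


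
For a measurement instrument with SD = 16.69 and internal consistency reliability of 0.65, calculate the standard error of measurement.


SEM = SD * sqrt(1 - rxx)
SEM = 16.69 * sqrt(1 - 0.65)
SEM = 16.69 * sqrt(0.35) = 16.69 * 0.591608
SEM = 9.8739

9.8739


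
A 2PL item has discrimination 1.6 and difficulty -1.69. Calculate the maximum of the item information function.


For 2PL, max info at theta = b = -1.69
I_max = a^2 / 4 = 1.6^2 / 4
= 2.56 / 4
I_max = 0.64

0.64


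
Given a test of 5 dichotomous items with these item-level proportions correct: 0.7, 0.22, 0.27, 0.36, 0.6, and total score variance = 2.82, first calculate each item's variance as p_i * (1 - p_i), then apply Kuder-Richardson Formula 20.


For each item, compute p_i * q_i:
  Item 1: 0.7 * 0.3 = 0.21
  Item 2: 0.22 * 0.78 = 0.1716
  Item 3: 0.27 * 0.73 = 0.1971
  Item 4: 0.36 * 0.64 = 0.2304
  Item 5: 0.6 * 0.4 = 0.24
Sum(p_i * q_i) = 0.21 + 0.1716 + 0.1971 + 0.2304 + 0.24 = 1.0491
KR-20 = (k/(k-1)) * (1 - Sum(p_i*q_i) / Var_total)
= (5/4) * (1 - 1.0491/2.82)
= 1.25 * 0.628
KR-20 = 0.785

0.785


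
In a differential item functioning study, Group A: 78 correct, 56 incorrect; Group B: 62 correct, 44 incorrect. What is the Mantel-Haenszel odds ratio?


Odds_A = 78/56 = 1.3929
Odds_B = 62/44 = 1.4091
OR = Odds_A / Odds_B = 1.3929 / 1.4091
Exactly, OR = (78 * 44) / (56 * 62) = 3432 / 3472
OR = 0.9885

0.9885


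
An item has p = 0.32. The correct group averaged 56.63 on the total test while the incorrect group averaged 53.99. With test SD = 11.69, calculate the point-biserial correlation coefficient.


q = 1 - p = 0.68
rpb = ((M1 - M0) / SD) * sqrt(p * q)
rpb = ((56.63 - 53.99) / 11.69) * sqrt(0.32 * 0.68)
rpb = 0.1053

0.1053


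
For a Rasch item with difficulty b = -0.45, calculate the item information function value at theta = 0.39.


P = 1/(1+exp(-(0.39--0.45))) = 0.6985
I = P*(1-P) = 0.6985 * 0.3015
I = 0.2106

0.2106


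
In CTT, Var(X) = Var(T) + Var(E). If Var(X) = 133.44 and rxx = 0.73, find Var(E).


var_true = rxx * var_obs = 0.73 * 133.44 = 97.4112
var_error = var_obs - var_true
var_error = 133.44 - 97.4112
var_error = 36.0288

36.0288


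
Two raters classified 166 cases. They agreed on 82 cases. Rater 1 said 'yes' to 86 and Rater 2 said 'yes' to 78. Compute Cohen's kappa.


P_o = 82/166 = 0.493976
P_e = (86*78 + 80*88) / 27556 = 0.498911
kappa = (P_o - P_e) / (1 - P_e)
kappa = (0.493976 - 0.498911) / (1 - 0.498911)
kappa = -0.0098

-0.0098


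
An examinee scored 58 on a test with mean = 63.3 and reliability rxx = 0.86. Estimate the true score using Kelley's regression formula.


T_est = rxx * X + (1 - rxx) * mean
T_est = 0.86 * 58 + 0.14 * 63.3
T_est = 49.88 + 8.862
T_est = 58.742

58.742


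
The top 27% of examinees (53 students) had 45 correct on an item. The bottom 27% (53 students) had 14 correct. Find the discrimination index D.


p_upper = 45/53 = 0.8491
p_lower = 14/53 = 0.2642
D = 0.8491 - 0.2642 = 0.5849

0.5849


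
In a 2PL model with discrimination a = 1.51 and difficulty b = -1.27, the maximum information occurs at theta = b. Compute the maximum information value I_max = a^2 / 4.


For 2PL, max info at theta = b = -1.27
I_max = a^2 / 4 = 1.51^2 / 4
= 2.2801 / 4
I_max = 0.57

0.57


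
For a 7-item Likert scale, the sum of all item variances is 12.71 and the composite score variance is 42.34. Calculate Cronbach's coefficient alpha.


alpha = (k/(k-1)) * (1 - sum(si^2)/s_total^2)
= (7/6) * (1 - 12.71/42.34)
alpha = 0.8164

0.8164


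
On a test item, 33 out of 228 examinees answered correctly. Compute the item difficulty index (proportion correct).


Item difficulty p = number correct / total examinees
p = 33 / 228
p = 0.1447

0.1447


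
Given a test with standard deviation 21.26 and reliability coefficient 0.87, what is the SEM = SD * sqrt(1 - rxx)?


SEM = SD * sqrt(1 - rxx)
SEM = 21.26 * sqrt(1 - 0.87)
SEM = 21.26 * sqrt(0.13) = 21.26 * 0.360555
SEM = 7.6654

7.6654


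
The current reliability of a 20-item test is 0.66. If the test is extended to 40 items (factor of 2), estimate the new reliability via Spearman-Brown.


r_new = (n * rxx) / (1 + (n-1) * rxx)
r_new = (2 * 0.66) / (1 + 1 * 0.66)
r_new = 1.32 / 1.66
r_new = 0.7952

0.7952


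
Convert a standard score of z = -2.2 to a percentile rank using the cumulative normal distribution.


CDF(z) = 0.5 * (1 + erf(z/sqrt(2)))
erf(-1.5556) = -0.9722
CDF = 0.0139
Percentile rank = 0.0139 * 100 = 1.39

1.39


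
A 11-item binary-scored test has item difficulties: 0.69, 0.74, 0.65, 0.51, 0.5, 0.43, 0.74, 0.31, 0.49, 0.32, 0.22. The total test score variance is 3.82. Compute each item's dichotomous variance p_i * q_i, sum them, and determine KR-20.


For each item, compute p_i * q_i:
  Item 1: 0.69 * 0.31 = 0.2139
  Item 2: 0.74 * 0.26 = 0.1924
  Item 3: 0.65 * 0.35 = 0.2275
  Item 4: 0.51 * 0.49 = 0.2499
  Item 5: 0.5 * 0.5 = 0.25
  Item 6: 0.43 * 0.57 = 0.2451
  Item 7: 0.74 * 0.26 = 0.1924
  Item 8: 0.31 * 0.69 = 0.2139
  Item 9: 0.49 * 0.51 = 0.2499
  Item 10: 0.32 * 0.68 = 0.2176
  Item 11: 0.22 * 0.78 = 0.1716
Sum(p_i * q_i) = 0.2139 + 0.1924 + 0.2275 + 0.2499 + 0.25 + 0.2451 + 0.1924 + 0.2139 + 0.2499 + 0.2176 + 0.1716 = 2.4242
KR-20 = (k/(k-1)) * (1 - Sum(p_i*q_i) / Var_total)
= (11/10) * (1 - 2.4242/3.82)
= 1.1 * 0.3654
KR-20 = 0.4019

0.4019
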